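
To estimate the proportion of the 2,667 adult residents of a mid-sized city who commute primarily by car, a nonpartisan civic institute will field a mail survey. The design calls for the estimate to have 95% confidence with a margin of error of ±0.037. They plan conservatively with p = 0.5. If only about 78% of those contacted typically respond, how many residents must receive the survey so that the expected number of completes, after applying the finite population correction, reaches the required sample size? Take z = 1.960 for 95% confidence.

713

Completed interviews needed (unadjusted): n₀ = 1.960² × 0.2500 / 0.037² ≈ 701.53 → 702.
FPC for N = 2,667: n = 702 / (1 + 701/2667) = 702 / 1.2628 ≈ 555.89 → 556.
At a 78% response rate, contacts needed = 556 / 0.78 ≈ 712.82 → 713.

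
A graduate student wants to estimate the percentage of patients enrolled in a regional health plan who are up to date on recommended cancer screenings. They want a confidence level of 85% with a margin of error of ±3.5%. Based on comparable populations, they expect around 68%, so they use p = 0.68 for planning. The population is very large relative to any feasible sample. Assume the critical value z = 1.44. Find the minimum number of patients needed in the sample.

369

With p = 0.68, p(1−p) = 0.2176.
n = z²·p(1−p)/E² = 1.44² × 0.2176 / 0.035² = 2.0736 × 0.2176 / 0.001225 ≈ 368.34.
Rounding up gives n = 369.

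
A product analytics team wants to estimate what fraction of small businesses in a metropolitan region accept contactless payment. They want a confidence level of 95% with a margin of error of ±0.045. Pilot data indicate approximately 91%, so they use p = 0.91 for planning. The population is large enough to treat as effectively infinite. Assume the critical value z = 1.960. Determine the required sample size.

156

With p = 0.91, p(1−p) = 0.0819.
n = z²·p(1−p)/E² = 1.960² × 0.0819 / 0.045² = 3.8416 × 0.0819 / 0.002025 ≈ 155.37.
Rounding up gives n = 156.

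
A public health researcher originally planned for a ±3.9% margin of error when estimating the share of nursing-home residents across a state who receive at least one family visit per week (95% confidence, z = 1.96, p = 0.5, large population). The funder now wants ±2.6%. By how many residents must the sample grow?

At ±3.9%: n = 1.96² × 0.2500 / 0.039² ≈ 631.43 → 632.
At ±2.6%: n = 1.96² × 0.2500 / 0.026² ≈ 1420.71 → 1421.
Additional respondents: 1421 − 632 = 789.

789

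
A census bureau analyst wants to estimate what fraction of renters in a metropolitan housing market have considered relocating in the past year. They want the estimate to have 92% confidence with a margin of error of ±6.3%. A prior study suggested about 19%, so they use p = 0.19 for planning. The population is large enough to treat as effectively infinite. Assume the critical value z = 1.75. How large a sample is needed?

With p = 0.19, p(1−p) = 0.1539.
n = z²·p(1−p)/E² = 1.75² × 0.1539 / 0.063² = 3.0625 × 0.1539 / 0.003969 ≈ 118.75.
Rounding up gives n = 119.

119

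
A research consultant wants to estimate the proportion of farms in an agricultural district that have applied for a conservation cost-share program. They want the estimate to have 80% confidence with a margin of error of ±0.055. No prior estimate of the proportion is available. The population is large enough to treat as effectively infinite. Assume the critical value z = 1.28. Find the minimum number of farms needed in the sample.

136

With no prior estimate, use p = 0.5, giving p(1−p) = 0.25.
n = z²·p(1−p)/E² = 1.28² × 0.2500 / 0.055² = 1.6384 × 0.2500 / 0.003025 ≈ 135.40.
Rounding up gives n = 136.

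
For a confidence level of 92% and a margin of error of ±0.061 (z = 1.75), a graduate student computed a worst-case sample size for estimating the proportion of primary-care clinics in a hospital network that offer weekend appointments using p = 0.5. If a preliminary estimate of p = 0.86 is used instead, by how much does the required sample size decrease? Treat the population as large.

Conservative (p = 0.5): n = 1.75² × 0.25 / 0.061² ≈ 205.76 → 206.
Using p = 0.86: p(1−p) = 0.1204, so n = 1.75² × 0.1204 / 0.061² ≈ 99.09 → 100.
Reduction: 206 − 100 = 106.

106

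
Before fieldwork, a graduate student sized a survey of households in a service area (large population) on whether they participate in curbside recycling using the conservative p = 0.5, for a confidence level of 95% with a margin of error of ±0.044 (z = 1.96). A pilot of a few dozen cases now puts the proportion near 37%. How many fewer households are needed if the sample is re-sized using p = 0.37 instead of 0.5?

34

Conservative (p = 0.5): n = 1.96² × 0.25 / 0.044² ≈ 496.07 → 497.
Using p = 0.37: p(1−p) = 0.2331, so n = 1.96² × 0.2331 / 0.044² ≈ 462.54 → 463.
Reduction: 497 − 463 = 34.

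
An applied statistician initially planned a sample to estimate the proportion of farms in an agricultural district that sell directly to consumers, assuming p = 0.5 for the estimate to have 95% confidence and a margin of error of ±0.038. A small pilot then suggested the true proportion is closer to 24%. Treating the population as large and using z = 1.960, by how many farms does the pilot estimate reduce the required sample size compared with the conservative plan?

Conservative (p = 0.5): n = 1.960² × 0.25 / 0.038² ≈ 665.10 → 666.
Using p = 0.24: p(1−p) = 0.1824, so n = 1.960² × 0.1824 / 0.038² ≈ 485.25 → 486.
Reduction: 666 − 486 = 180.

180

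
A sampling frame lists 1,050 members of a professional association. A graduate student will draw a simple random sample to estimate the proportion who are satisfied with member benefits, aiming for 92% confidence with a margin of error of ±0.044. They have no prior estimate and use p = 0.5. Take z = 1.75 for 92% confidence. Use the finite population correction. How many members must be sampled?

288

Unadjusted: n₀ = 1.75² × 0.50 × 0.50 / 0.044² ≈ 395.47, so n₀ = 396.
Finite population correction with N = 1,050: n = n₀ / (1 + (n₀−1)/N) = 396 / (1 + 395/1050) = 396 / 1.3762 ≈ 287.75.
Rounding up, n = 288.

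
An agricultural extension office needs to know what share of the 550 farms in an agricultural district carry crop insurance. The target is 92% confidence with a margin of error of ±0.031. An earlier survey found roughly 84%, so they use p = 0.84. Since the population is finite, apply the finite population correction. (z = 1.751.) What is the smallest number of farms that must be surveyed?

Unadjusted: n₀ = 1.751² × 0.84 × 0.16 / 0.031² ≈ 428.79, so n₀ = 429.
Finite population correction with N = 550: n = n₀ / (1 + (n₀−1)/N) = 429 / (1 + 428/550) = 429 / 1.7782 ≈ 241.26.
Rounding up, n = 242.

242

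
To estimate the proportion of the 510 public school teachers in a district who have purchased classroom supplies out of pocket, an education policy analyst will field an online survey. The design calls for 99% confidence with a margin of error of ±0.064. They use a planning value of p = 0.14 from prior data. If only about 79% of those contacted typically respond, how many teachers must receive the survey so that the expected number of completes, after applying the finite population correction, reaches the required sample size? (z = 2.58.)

180

Completed interviews needed (unadjusted): n₀ = 2.58² × 0.1204 / 0.064² ≈ 195.66 → 196.
FPC for N = 510: n = 196 / (1 + 195/510) = 196 / 1.3824 ≈ 141.79 → 142.
At a 79% response rate, contacts needed = 142 / 0.79 ≈ 179.75 → 180.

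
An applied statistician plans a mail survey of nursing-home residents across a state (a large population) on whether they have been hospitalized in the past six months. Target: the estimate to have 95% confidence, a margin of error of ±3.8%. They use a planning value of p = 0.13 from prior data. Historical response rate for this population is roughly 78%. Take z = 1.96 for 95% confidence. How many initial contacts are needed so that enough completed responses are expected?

386

Completed interviews needed: n₀ = 1.96² × 0.1131 / 0.038² ≈ 300.89 → 301.
At a 78% response rate, contacts needed = 301 / 0.78 ≈ 385.90 → 386.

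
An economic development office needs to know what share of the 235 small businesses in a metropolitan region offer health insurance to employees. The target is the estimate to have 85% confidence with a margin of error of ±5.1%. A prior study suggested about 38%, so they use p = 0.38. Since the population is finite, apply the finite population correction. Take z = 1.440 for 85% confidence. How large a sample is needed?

Unadjusted: n₀ = 1.440² × 0.38 × 0.62 / 0.051² ≈ 187.83, so n₀ = 188.
Finite population correction with N = 235: n = n₀ / (1 + (n₀−1)/N) = 188 / (1 + 187/235) = 188 / 1.7957 ≈ 104.69.
Rounding up, n = 105.

105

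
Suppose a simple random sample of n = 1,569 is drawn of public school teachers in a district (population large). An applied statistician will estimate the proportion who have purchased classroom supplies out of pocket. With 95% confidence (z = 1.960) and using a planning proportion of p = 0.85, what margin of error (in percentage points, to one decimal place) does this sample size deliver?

SE(p̂) = √[p(1−p)/n] = √[0.1275/1569] = 0.00901.
E = z × SE = 1.960 × 0.00901 = 0.01767, or 1.8 percentage points.

1.8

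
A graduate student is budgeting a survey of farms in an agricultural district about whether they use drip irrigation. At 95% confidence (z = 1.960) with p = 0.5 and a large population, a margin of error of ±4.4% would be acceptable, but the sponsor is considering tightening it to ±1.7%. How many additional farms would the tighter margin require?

2827

At ±4.4%: n = 1.960² × 0.2500 / 0.044² ≈ 496.07 → 497.
At ±1.7%: n = 1.960² × 0.2500 / 0.017² ≈ 3323.18 → 3324.
Additional respondents: 3324 − 497 = 2827.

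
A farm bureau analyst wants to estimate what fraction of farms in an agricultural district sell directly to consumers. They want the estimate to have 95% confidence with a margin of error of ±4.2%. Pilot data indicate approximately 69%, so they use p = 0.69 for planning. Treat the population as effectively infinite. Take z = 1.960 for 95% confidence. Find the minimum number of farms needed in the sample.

With p = 0.69, p(1−p) = 0.2139.
n = z²·p(1−p)/E² = 1.960² × 0.2139 / 0.042² = 3.8416 × 0.2139 / 0.001764 ≈ 465.83.
Rounding up gives n = 466.

466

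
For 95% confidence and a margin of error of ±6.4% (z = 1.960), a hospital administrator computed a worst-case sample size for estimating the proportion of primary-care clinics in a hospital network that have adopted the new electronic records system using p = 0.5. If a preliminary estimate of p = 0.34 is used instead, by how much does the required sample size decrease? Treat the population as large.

Conservative (p = 0.5): n = 1.960² × 0.25 / 0.064² ≈ 234.47 → 235.
Using p = 0.34: p(1−p) = 0.2244, so n = 1.960² × 0.2244 / 0.064² ≈ 210.46 → 211.
Reduction: 235 − 211 = 24.

24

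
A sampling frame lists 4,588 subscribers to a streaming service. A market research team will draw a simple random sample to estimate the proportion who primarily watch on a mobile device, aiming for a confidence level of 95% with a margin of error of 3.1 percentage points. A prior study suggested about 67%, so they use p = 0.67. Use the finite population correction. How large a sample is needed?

For 95% confidence, z = 1.960.
Unadjusted: n₀ = 1.960² × 0.67 × 0.33 / 0.031² ≈ 883.85, so n₀ = 884.
Finite population correction with N = 4,588: n = n₀ / (1 + (n₀−1)/N) = 884 / (1 + 883/4588) = 884 / 1.1925 ≈ 741.33.
Rounding up, n = 742.

742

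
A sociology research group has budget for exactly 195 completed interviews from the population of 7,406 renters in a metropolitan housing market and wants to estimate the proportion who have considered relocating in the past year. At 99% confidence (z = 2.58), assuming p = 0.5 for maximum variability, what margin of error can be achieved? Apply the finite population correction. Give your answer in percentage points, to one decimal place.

9.1

Finite-population factor: (N−n)/(N−1) = (7406−195)/(7406−1) = 0.9738.
SE(p̂) = √[p(1−p)/n · (N−n)/(N−1)] = √[0.2500/195 × 0.9738] = 0.03533.
E = z × SE = 2.58 × 0.03533 = 0.09116 ≈ 9.1 percentage points.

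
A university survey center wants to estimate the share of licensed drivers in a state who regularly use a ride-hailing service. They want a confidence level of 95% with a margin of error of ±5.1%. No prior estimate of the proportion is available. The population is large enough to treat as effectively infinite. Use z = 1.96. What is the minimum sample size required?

With no prior estimate, use p = 0.5, giving p(1−p) = 0.25.
n = z²·p(1−p)/E² = 1.96² × 0.2500 / 0.051² = 3.8416 × 0.2500 / 0.002601 ≈ 369.24.
Rounding up gives n = 370.

370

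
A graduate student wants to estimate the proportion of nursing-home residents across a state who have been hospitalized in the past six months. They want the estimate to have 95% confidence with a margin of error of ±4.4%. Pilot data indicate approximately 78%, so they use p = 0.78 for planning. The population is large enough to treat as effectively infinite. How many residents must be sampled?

341

For 95% confidence, z = 1.960.
With p = 0.78, p(1−p) = 0.1716.
n = z²·p(1−p)/E² = 1.960² × 0.1716 / 0.044² = 3.8416 × 0.1716 / 0.001936 ≈ 340.51.
Rounding up gives n = 341.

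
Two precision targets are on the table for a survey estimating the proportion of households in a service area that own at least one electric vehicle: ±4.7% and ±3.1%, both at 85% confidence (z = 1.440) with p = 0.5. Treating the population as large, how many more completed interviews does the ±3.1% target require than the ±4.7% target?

305

At ±4.7%: n = 1.440² × 0.2500 / 0.047² ≈ 234.68 → 235.
At ±3.1%: n = 1.440² × 0.2500 / 0.031² ≈ 539.44 → 540.
Additional respondents: 540 − 235 = 305.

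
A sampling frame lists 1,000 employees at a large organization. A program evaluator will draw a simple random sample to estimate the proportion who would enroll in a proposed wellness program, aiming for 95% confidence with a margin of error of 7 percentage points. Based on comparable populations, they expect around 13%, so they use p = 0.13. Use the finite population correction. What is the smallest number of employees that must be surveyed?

82

For 95% confidence, z = 1.960.
Unadjusted: n₀ = 1.960² × 0.13 × 0.87 / 0.070² ≈ 88.67, so n₀ = 89.
Finite population correction with N = 1,000: n = n₀ / (1 + (n₀−1)/N) = 89 / (1 + 88/1000) = 89 / 1.0880 ≈ 81.80.
Rounding up, n = 82.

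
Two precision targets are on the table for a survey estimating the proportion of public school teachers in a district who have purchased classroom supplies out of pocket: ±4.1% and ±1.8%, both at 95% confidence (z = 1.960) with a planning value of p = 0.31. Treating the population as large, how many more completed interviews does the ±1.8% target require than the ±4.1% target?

2048

At ±4.1%: n = 1.960² × 0.2139 / 0.041² ≈ 488.83 → 489.
At ±1.8%: n = 1.960² × 0.2139 / 0.018² ≈ 2536.17 → 2537.
Additional respondents: 2537 − 489 = 2048.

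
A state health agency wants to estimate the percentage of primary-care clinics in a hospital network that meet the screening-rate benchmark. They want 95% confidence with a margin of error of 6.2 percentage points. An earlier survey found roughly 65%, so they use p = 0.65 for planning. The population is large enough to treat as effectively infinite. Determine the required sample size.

For 95% confidence, z = 1.96.
With p = 0.65, p(1−p) = 0.2275.
n = z²·p(1−p)/E² = 1.96² × 0.2275 / 0.062² = 3.8416 × 0.2275 / 0.003844 ≈ 227.36.
Rounding up gives n = 228.

228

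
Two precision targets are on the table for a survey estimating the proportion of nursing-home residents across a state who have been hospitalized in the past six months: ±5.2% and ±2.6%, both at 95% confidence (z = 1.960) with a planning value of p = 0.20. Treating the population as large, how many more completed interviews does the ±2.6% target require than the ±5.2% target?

At ±5.2%: n = 1.960² × 0.1600 / 0.052² ≈ 227.31 → 228.
At ±2.6%: n = 1.960² × 0.1600 / 0.026² ≈ 909.25 → 910.
Additional respondents: 910 − 228 = 682.

682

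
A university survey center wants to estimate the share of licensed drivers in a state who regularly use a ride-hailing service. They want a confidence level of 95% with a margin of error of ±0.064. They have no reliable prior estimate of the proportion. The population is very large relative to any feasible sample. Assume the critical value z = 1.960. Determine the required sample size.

235

With no prior estimate, use p = 0.5, giving p(1−p) = 0.25.
n = z²·p(1−p)/E² = 1.960² × 0.2500 / 0.064² = 3.8416 × 0.2500 / 0.004096 ≈ 234.47.
Rounding up gives n = 235.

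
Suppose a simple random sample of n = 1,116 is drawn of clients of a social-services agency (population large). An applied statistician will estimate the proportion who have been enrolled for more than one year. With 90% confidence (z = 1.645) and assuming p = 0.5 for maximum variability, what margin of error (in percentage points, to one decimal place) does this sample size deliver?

2.5

SE(p̂) = √[p(1−p)/n] = √[0.2500/1116] = 0.01497.
E = z × SE = 1.645 × 0.01497 = 0.02462, or 2.5 percentage points.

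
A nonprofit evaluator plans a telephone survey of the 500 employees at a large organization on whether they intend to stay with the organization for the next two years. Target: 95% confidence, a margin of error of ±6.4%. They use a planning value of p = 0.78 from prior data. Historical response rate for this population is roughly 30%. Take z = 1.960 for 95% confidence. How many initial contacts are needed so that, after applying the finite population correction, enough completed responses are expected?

Completed interviews needed (unadjusted): n₀ = 1.960² × 0.1716 / 0.064² ≈ 160.94 → 161.
FPC for N = 500: n = 161 / (1 + 160/500) = 161 / 1.3200 ≈ 121.97 → 122.
At a 30% response rate, contacts needed = 122 / 0.30 ≈ 406.67 → 407.

407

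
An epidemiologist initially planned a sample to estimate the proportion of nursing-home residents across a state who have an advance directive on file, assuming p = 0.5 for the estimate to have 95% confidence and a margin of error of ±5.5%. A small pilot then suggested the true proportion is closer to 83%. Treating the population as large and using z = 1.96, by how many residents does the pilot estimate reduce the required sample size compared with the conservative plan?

Conservative (p = 0.5): n = 1.96² × 0.25 / 0.055² ≈ 317.49 → 318.
Using p = 0.83: p(1−p) = 0.1411, so n = 1.96² × 0.1411 / 0.055² ≈ 179.19 → 180.
Reduction: 318 − 180 = 138.

138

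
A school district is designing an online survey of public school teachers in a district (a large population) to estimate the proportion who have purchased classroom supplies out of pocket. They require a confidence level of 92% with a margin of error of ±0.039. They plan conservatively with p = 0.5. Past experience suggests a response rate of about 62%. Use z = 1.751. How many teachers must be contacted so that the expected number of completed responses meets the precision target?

813

Completed interviews needed: n₀ = 1.751² × 0.2500 / 0.039² ≈ 503.94 → 504.
At a 62% response rate, contacts needed = 504 / 0.62 ≈ 812.90 → 813.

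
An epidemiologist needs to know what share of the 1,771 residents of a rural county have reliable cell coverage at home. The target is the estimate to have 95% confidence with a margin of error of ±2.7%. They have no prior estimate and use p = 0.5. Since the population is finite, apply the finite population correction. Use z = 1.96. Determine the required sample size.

Unadjusted: n₀ = 1.96² × 0.50 × 0.50 / 0.027² ≈ 1317.42, so n₀ = 1318.
Finite population correction with N = 1,771: n = n₀ / (1 + (n₀−1)/N) = 1318 / (1 + 1317/1771) = 1318 / 1.7436 ≈ 755.89.
Rounding up, n = 756.

756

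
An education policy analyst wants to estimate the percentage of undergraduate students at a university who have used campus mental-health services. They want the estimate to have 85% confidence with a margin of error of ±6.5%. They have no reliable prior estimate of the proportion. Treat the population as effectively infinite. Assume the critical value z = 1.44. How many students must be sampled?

With no prior estimate, use p = 0.5, giving p(1−p) = 0.25.
n = z²·p(1−p)/E² = 1.44² × 0.2500 / 0.065² = 2.0736 × 0.2500 / 0.004225 ≈ 122.70.
Rounding up gives n = 123.

123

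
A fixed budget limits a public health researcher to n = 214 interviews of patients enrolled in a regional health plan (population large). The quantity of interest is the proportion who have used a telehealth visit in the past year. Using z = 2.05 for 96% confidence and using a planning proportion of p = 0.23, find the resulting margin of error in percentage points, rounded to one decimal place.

5.9

SE(p̂) = √[p(1−p)/n] = √[0.1771/214] = 0.02877.
E = z × SE = 2.05 × 0.02877 = 0.05897, or 5.9 percentage points.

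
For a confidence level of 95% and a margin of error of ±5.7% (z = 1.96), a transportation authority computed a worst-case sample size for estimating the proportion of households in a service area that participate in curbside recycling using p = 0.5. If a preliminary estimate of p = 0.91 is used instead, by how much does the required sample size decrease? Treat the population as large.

199

Conservative (p = 0.5): n = 1.96² × 0.25 / 0.057² ≈ 295.60 → 296.
Using p = 0.91: p(1−p) = 0.0819, so n = 1.96² × 0.0819 / 0.057² ≈ 96.84 → 97.
Reduction: 296 − 97 = 199.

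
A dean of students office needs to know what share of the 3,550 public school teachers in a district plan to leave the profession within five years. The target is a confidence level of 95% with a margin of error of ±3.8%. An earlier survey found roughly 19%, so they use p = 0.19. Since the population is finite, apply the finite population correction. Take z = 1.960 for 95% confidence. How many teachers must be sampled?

368

Unadjusted: n₀ = 1.960² × 0.19 × 0.81 / 0.038² ≈ 409.43, so n₀ = 410.
Finite population correction with N = 3,550: n = n₀ / (1 + (n₀−1)/N) = 410 / (1 + 409/3550) = 410 / 1.1152 ≈ 367.64.
Rounding up, n = 368.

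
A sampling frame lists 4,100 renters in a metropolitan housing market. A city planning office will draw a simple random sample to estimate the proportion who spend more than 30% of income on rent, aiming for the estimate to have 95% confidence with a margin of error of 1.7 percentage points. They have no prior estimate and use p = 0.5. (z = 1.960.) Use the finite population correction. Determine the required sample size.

1836

Unadjusted: n₀ = 1.960² × 0.50 × 0.50 / 0.017² ≈ 3323.18, so n₀ = 3324.
Finite population correction with N = 4,100: n = n₀ / (1 + (n₀−1)/N) = 3324 / (1 + 3323/4100) = 3324 / 1.8105 ≈ 1835.97.
Rounding up, n = 1836.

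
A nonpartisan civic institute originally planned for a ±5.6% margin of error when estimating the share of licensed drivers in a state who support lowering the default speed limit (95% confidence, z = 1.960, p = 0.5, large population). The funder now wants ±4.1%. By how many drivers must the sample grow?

265

At ±5.6%: n = 1.960² × 0.2500 / 0.056² ≈ 306.25 → 307.
At ±4.1%: n = 1.960² × 0.2500 / 0.041² ≈ 571.33 → 572.
Additional respondents: 572 − 307 = 265.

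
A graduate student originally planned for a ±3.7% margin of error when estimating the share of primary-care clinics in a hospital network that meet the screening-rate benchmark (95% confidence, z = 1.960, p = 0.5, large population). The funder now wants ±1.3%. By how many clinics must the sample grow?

4981

At ±3.7%: n = 1.960² × 0.2500 / 0.037² ≈ 701.53 → 702.
At ±1.3%: n = 1.960² × 0.2500 / 0.013² ≈ 5682.84 → 5683.
Additional respondents: 5683 − 702 = 4981.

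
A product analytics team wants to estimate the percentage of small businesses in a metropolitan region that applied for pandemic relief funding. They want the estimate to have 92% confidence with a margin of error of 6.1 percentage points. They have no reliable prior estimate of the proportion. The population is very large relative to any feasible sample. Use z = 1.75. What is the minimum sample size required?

206

With no prior estimate, use p = 0.5, giving p(1−p) = 0.25.
n = z²·p(1−p)/E² = 1.75² × 0.2500 / 0.061² = 3.0625 × 0.2500 / 0.003721 ≈ 205.76.
Rounding up gives n = 206.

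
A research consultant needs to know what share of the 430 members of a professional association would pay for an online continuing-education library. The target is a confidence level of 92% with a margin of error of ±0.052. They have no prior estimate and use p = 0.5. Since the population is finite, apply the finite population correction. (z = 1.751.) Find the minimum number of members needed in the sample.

172

Unadjusted: n₀ = 1.751² × 0.50 × 0.50 / 0.052² ≈ 283.47, so n₀ = 284.
Finite population correction with N = 430: n = n₀ / (1 + (n₀−1)/N) = 284 / (1 + 283/430) = 284 / 1.6581 ≈ 171.28.
Rounding up, n = 172.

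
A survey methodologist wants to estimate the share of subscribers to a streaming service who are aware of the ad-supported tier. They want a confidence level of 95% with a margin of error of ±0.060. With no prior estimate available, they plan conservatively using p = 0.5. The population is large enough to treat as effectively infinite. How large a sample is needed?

For 95% confidence, z = 1.960.
With p = 0.5, p(1−p) = 0.25.
n = z²·p(1−p)/E² = 1.960² × 0.2500 / 0.060² = 3.8416 × 0.2500 / 0.003600 ≈ 266.78.
Rounding up gives n = 267.

267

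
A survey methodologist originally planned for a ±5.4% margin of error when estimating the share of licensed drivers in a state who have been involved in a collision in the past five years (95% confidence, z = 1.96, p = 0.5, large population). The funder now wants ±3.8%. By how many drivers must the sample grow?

At ±5.4%: n = 1.96² × 0.2500 / 0.054² ≈ 329.36 → 330.
At ±3.8%: n = 1.96² × 0.2500 / 0.038² ≈ 665.10 → 666.
Additional respondents: 666 − 330 = 336.

336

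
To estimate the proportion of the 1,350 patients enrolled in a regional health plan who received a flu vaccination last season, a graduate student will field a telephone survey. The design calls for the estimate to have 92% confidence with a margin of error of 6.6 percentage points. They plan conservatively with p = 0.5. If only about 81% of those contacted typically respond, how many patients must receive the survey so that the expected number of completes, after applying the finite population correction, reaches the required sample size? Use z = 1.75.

193

Completed interviews needed (unadjusted): n₀ = 1.75² × 0.2500 / 0.066² ≈ 175.76 → 176.
FPC for N = 1,350: n = 176 / (1 + 175/1350) = 176 / 1.1296 ≈ 155.80 → 156.
At an 81% response rate, contacts needed = 156 / 0.81 ≈ 192.59 → 193.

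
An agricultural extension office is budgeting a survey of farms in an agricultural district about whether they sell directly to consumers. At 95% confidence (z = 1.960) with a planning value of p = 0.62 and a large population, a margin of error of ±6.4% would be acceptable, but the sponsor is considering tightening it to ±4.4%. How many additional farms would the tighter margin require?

At ±6.4%: n = 1.960² × 0.2356 / 0.064² ≈ 220.97 → 221.
At ±4.4%: n = 1.960² × 0.2356 / 0.044² ≈ 467.50 → 468.
Additional respondents: 468 − 221 = 247.

247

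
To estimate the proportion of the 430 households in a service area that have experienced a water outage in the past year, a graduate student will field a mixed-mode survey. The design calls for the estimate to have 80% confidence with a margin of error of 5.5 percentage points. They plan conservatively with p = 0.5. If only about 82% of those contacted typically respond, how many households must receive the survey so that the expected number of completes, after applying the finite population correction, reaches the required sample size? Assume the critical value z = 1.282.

Completed interviews needed (unadjusted): n₀ = 1.282² × 0.2500 / 0.055² ≈ 135.83 → 136.
FPC for N = 430: n = 136 / (1 + 135/430) = 136 / 1.3140 ≈ 103.50 → 104.
At an 82% response rate, contacts needed = 104 / 0.82 ≈ 126.83 → 127.

127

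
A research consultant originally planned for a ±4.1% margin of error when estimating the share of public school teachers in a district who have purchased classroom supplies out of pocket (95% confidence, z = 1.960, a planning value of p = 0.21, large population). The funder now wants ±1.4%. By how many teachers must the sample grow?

2872

At ±4.1%: n = 1.960² × 0.1659 / 0.041² ≈ 379.13 → 380.
At ±1.4%: n = 1.960² × 0.1659 / 0.014² ≈ 3251.64 → 3252.
Additional respondents: 3252 − 380 = 2872.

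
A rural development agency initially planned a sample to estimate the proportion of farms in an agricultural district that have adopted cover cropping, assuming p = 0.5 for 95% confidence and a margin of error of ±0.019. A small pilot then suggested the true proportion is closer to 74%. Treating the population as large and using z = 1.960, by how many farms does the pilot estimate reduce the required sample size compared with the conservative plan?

Conservative (p = 0.5): n = 1.960² × 0.25 / 0.019² ≈ 2660.39 → 2661.
Using p = 0.74: p(1−p) = 0.1924, so n = 1.960² × 0.1924 / 0.019² ≈ 2047.43 → 2048.
Reduction: 2661 − 2048 = 613.

613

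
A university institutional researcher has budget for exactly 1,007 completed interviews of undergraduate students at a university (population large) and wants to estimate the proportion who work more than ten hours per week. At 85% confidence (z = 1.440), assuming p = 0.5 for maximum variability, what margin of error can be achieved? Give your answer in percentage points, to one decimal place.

2.3

SE(p̂) = √[p(1−p)/n] = √[0.2500/1007] = 0.01576.
E = z × SE = 1.440 × 0.01576 = 0.02269, or 2.3 percentage points.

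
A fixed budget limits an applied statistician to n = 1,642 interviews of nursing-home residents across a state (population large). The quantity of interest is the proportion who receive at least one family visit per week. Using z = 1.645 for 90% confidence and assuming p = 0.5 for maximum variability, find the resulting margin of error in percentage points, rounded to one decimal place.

2.0

SE(p̂) = √[p(1−p)/n] = √[0.2500/1642] = 0.01234.
E = z × SE = 1.645 × 0.01234 = 0.02030, or 2.0 percentage points.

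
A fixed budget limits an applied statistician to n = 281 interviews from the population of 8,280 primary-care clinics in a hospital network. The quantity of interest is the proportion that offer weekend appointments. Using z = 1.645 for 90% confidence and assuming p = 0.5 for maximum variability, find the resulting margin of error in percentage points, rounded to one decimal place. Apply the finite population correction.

Finite-population factor: (N−n)/(N−1) = (8280−281)/(8280−1) = 0.9662.
SE(p̂) = √[p(1−p)/n · (N−n)/(N−1)] = √[0.2500/281 × 0.9662] = 0.02932.
E = z × SE = 1.645 × 0.02932 = 0.04823 ≈ 4.8 percentage points.

4.8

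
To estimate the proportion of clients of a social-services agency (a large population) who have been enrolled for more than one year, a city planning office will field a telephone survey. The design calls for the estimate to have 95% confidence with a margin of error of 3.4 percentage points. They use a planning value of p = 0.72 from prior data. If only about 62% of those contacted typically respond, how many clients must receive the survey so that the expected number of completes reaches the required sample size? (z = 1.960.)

1081

Completed interviews needed: n₀ = 1.960² × 0.2016 / 0.034² ≈ 669.95 → 670.
At a 62% response rate, contacts needed = 670 / 0.62 ≈ 1080.65 → 1081.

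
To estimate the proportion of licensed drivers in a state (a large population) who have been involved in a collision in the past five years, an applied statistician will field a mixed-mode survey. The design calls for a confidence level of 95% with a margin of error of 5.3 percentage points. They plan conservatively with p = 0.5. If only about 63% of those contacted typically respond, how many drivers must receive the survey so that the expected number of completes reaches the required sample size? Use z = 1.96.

543

Completed interviews needed: n₀ = 1.96² × 0.2500 / 0.053² ≈ 341.90 → 342.
At a 63% response rate, contacts needed = 342 / 0.63 ≈ 542.86 → 543.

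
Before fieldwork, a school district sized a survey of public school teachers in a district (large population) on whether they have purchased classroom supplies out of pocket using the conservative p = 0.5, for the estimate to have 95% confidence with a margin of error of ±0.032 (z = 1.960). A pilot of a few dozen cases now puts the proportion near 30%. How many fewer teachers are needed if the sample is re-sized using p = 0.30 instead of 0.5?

Conservative (p = 0.5): n = 1.960² × 0.25 / 0.032² ≈ 937.89 → 938.
Using p = 0.30: p(1−p) = 0.2100, so n = 1.960² × 0.2100 / 0.032² ≈ 787.83 → 788.
Reduction: 938 − 788 = 150.

150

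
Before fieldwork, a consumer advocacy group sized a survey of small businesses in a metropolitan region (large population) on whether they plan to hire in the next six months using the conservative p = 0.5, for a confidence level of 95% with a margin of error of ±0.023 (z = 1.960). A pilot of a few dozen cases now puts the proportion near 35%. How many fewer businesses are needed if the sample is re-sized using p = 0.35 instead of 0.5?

Conservative (p = 0.5): n = 1.960² × 0.25 / 0.023² ≈ 1815.50 → 1816.
Using p = 0.35: p(1−p) = 0.2275, so n = 1.960² × 0.2275 / 0.023² ≈ 1652.11 → 1653.
Reduction: 1816 − 1653 = 163.

163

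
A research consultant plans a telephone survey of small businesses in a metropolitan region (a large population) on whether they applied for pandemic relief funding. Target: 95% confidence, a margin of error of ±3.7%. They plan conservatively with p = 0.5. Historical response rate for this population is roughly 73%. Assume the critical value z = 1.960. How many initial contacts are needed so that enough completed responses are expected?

Completed interviews needed: n₀ = 1.960² × 0.2500 / 0.037² ≈ 701.53 → 702.
At a 73% response rate, contacts needed = 702 / 0.73 ≈ 961.64 → 962.

962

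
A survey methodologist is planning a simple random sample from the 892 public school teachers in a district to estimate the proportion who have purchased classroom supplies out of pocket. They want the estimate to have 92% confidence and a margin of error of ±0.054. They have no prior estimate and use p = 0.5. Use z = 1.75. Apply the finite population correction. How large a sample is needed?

204

Unadjusted: n₀ = 1.75² × 0.50 × 0.50 / 0.054² ≈ 262.56, so n₀ = 263.
Finite population correction with N = 892: n = n₀ / (1 + (n₀−1)/N) = 263 / (1 + 262/892) = 263 / 1.2937 ≈ 203.29.
Rounding up, n = 204.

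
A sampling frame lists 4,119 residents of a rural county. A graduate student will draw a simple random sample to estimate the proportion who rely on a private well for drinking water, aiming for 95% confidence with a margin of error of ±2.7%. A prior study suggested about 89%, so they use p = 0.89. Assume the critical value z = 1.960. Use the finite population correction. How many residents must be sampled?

Unadjusted: n₀ = 1.960² × 0.89 × 0.11 / 0.027² ≈ 515.90, so n₀ = 516.
Finite population correction with N = 4,119: n = n₀ / (1 + (n₀−1)/N) = 516 / (1 + 515/4119) = 516 / 1.1250 ≈ 458.65.
Rounding up, n = 459.

459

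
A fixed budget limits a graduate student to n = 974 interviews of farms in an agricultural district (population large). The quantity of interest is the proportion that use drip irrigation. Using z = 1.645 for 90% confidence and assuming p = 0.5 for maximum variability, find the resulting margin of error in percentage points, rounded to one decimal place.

2.6

SE(p̂) = √[p(1−p)/n] = √[0.2500/974] = 0.01602.
E = z × SE = 1.645 × 0.01602 = 0.02635, or 2.6 percentage points.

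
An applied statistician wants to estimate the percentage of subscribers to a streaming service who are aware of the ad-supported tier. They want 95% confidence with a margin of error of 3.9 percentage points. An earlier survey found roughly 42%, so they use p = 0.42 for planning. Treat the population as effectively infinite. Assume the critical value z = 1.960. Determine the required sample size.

With p = 0.42, p(1−p) = 0.2436.
n = z²·p(1−p)/E² = 1.960² × 0.2436 / 0.039² = 3.8416 × 0.2436 / 0.001521 ≈ 615.26.
Rounding up gives n = 616.

616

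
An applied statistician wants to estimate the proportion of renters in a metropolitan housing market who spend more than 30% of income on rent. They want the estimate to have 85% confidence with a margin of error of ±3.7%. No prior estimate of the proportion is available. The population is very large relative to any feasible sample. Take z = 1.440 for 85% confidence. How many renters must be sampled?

379

With no prior estimate, use p = 0.5, giving p(1−p) = 0.25.
n = z²·p(1−p)/E² = 1.440² × 0.2500 / 0.037² = 2.0736 × 0.2500 / 0.001369 ≈ 378.67.
Rounding up gives n = 379.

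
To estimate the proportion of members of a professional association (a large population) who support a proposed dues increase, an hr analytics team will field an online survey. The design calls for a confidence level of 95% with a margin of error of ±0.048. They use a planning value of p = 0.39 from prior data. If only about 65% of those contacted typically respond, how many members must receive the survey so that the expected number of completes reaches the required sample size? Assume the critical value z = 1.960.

Completed interviews needed: n₀ = 1.960² × 0.2379 / 0.048² ≈ 396.67 → 397.
At a 65% response rate, contacts needed = 397 / 0.65 ≈ 610.77 → 611.

611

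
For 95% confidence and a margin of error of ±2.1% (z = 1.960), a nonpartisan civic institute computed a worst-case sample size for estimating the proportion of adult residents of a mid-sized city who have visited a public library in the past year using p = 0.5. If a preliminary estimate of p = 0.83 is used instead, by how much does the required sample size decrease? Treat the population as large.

948

Conservative (p = 0.5): n = 1.960² × 0.25 / 0.021² ≈ 2177.78 → 2178.
Using p = 0.83: p(1−p) = 0.1411, so n = 1.960² × 0.1411 / 0.021² ≈ 1229.14 → 1230.
Reduction: 2178 − 1230 = 948.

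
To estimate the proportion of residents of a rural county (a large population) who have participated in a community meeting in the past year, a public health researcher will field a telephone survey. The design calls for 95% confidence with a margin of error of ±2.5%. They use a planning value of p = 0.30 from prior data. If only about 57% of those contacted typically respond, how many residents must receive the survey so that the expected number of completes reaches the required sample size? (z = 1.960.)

2265

Completed interviews needed: n₀ = 1.960² × 0.2100 / 0.025² ≈ 1290.78 → 1291.
At a 57% response rate, contacts needed = 1291 / 0.57 ≈ 2264.91 → 2265.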